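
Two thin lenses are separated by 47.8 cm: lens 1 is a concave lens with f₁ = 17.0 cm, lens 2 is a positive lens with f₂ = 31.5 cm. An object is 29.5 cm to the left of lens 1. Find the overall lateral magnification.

m = -0.425

f₁ = −17.0 cm (diverging).
Lens 1: 1/d_i1 = 1/(-17.0) − 1/(29.5) = -0.09272, so d_i1 = -10.78 cm; m₁ = −d_i1/d_o1 = +0.3654.
d_o2 = 47.8 − (-10.78) = 58.58 cm.
Lens 2: 1/d_i2 = 1/(31.5) − 1/(58.58) = 0.01468, so d_i2 = 68.14 cm; m₂ = −d_i2/d_o2 = -1.163.
m = m₁·m₂ = (+0.3654)(-1.163) = -0.425.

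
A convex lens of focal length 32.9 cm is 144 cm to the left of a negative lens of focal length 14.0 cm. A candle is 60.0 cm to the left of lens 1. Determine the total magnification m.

Lens 1: 1/d_i1 = 1/(32.9) − 1/(60.0) = 0.01373, so d_i1 = 72.84 cm; m₁ = −d_i1/d_o1 = -1.214.
d_o2 = 144 − (72.84) = 71.16 cm.
f₂ = −14.0 cm (diverging).
Lens 2: 1/d_i2 = 1/(-14.0) − 1/(71.16) = -0.08548, so d_i2 = -11.70 cm; m₂ = −d_i2/d_o2 = +0.1644.
m = m₁·m₂ = (-1.214)(+0.1644) = -0.200.

m = -0.200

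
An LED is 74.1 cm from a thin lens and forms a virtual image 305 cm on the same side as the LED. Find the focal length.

f = 97.9 cm (converging)

Virtual image ⇒ d_i = −305 cm.
1/f = 1/d_o + 1/d_i = 1/(74.1) + 1/(-305) = 0.01022, so f = 97.9 cm.
Since f is positive, the thin lens is converging.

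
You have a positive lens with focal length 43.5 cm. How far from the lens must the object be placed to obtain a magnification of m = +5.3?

m = −d_i/d_o ⇒ d_i = −m·d_o.
1/f = 1/d_o + 1/d_i = 1/d_o − 1/(m·d_o) = (1 − 1/m)/d_o, so d_o = f(1 − 1/m) = (43.50)(1 − 1/(+5.3)) = 35.3 cm.

35.3 cm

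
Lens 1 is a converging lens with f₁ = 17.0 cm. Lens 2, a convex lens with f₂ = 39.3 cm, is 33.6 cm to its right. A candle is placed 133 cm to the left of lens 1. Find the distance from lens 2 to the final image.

Lens 1: 1/d_i1 = 1/f₁ − 1/d_o1 = 1/(17.0) − 1/(133) = 0.05130, so d_i1 = 19.49 cm.
The intermediate image is 19.49 cm to the right of lens 1, which is 33.6 − (19.49) = 14.11 cm to the left of lens 2, so d_o2 = +14.11 cm.
Lens 2: 1/d_i2 = 1/f₂ − 1/d_o2 = 1/(39.3) − 1/(14.11) = -0.04543, so d_i2 = -22.0 cm.
The final image is virtual, 22.0 cm to the left of lens 2 (overall magnification ≈ -0.23).

22.0 cm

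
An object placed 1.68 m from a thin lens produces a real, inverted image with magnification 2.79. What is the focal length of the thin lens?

f = 1.24 m (converging)

m = −d_i/d_o ⇒ d_i = −m·d_o = −(-2.79)·(1.68) = 4.687 m.
1/f = 1/d_o + 1/d_i = 1/(1.68) + 1/(4.687) = 0.8086, so f = 1.24 m.
Since f is positive, the thin lens is converging.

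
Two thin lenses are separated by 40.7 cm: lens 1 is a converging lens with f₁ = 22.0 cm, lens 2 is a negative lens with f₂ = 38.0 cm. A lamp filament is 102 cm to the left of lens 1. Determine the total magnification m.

Lens 1: 1/d_i1 = 1/(22.0) − 1/(102) = 0.03565, so d_i1 = 28.05 cm; m₁ = −d_i1/d_o1 = -0.2750.
d_o2 = 40.7 − (28.05) = 12.65 cm.
f₂ = −38.0 cm (diverging).
Lens 2: 1/d_i2 = 1/(-38.0) − 1/(12.65) = -0.1054, so d_i2 = -9.491 cm; m₂ = −d_i2/d_o2 = +0.7502.
m = m₁·m₂ = (-0.2750)(+0.7502) = -0.206.

m = -0.206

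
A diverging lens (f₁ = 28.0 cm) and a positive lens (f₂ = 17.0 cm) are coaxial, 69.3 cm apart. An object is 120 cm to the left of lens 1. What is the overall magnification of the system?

f₁ = −28.0 cm (diverging).
Lens 1: 1/d_i1 = 1/(-28.0) − 1/(120) = -0.04405, so d_i1 = -22.70 cm; m₁ = −d_i1/d_o1 = +0.1892.
d_o2 = 69.3 − (-22.70) = 92.00 cm.
Lens 2: 1/d_i2 = 1/(17.0) − 1/(92.00) = 0.04795, so d_i2 = 20.85 cm; m₂ = −d_i2/d_o2 = -0.2267.
m = m₁·m₂ = (+0.1892)(-0.2267) = -0.0429.

m = -0.0429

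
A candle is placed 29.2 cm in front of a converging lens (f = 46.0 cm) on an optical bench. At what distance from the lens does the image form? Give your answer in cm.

Thin-lens equation: 1/s_i = 1/f − 1/s_o = 1/(46.00) − 1/(29.2) = 0.02174 − 0.03425 = -0.01251, so s_i = -80.0 cm.
The image is virtual, upright and enlarged, on the same side as the object.

80.0 cm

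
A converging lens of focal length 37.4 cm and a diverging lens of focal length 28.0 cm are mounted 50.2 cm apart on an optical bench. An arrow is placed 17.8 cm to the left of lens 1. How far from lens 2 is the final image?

Lens 1: 1/d_i1 = 1/f₁ − 1/d_o1 = 1/(37.4) − 1/(17.8) = -0.02944, so d_i1 = -33.97 cm.
The intermediate image is 33.97 cm to the left of lens 1 (virtual), which is 50.2 − (-33.97) = 84.17 cm to the left of lens 2, so d_o2 = +84.17 cm.
Lens 2 is diverging, so f₂ = −28.0 cm.
Lens 2: 1/d_i2 = 1/f₂ − 1/d_o2 = 1/(-28.0) − 1/(84.17) = -0.04760, so d_i2 = -21.0 cm.
The final image is virtual, 21.0 cm to the left of lens 2 (overall magnification ≈ 0.48).

21.0 cm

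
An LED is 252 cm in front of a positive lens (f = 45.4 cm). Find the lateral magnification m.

1/d_i = 1/f − 1/d_o = 1/(45.40) − 1/(252) = 0.01806, so d_i = 55.38 cm.
m = −d_i/d_o = −(55.38)/(252) = -0.220.
The image is real, inverted and reduced, on the far side of the lens.

m = -0.220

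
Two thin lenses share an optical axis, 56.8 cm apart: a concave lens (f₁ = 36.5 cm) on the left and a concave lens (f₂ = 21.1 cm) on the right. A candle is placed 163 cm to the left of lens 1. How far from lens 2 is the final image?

17.0 cm

Lens 1 is diverging, so f₁ = −36.5 cm.
Lens 1: 1/d_i1 = 1/f₁ − 1/d_o1 = 1/(-36.5) − 1/(163) = -0.03353, so d_i1 = -29.82 cm.
The intermediate image is 29.82 cm to the left of lens 1 (virtual), which is 56.8 − (-29.82) = 86.62 cm to the left of lens 2, so d_o2 = +86.62 cm.
Lens 2 is diverging, so f₂ = −21.1 cm.
Lens 2: 1/d_i2 = 1/f₂ − 1/d_o2 = 1/(-21.1) − 1/(86.62) = -0.05894, so d_i2 = -17.0 cm.
The final image is virtual, 17.0 cm to the left of lens 2 (overall magnification ≈ 0.036).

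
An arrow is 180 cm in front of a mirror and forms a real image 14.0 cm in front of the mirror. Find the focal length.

Real image ⇒ d_i = +14.0 cm.
1/f = 1/d_o + 1/d_i = 1/(180) + 1/(14.0) = 0.07698, so f = 13.0 cm.
Since f is positive, the mirror is concave.

f = 13.0 cm (concave)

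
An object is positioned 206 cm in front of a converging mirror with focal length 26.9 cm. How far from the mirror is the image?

Mirror equation: 1/v = 1/f − 1/u = 1/(26.90) − 1/(206) = 0.03717 − 0.004854 = 0.03232, so v = 30.9 cm.
The image is real, inverted and reduced, in front of the mirror.

30.9 cm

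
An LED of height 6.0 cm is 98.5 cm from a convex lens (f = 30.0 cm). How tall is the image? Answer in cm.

1/d_i = 1/f − 1/d_o = 1/(30.00) − 1/(98.5) = 0.02318, so d_i = 43.14 cm.
m = −d_i/d_o = -0.4380.
|h_i| = |m|·h_o = 0.4380 × 6.0 = 2.63 cm. The image is real, inverted and reduced, on the far side of the lens.

2.63 cm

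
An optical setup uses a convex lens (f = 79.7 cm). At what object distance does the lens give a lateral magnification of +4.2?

60.7 cm

m = −d_i/d_o ⇒ d_i = −m·d_o.
1/f = 1/d_o + 1/d_i = 1/d_o − 1/(m·d_o) = (1 − 1/m)/d_o, so d_o = f(1 − 1/m) = (79.70)(1 − 1/(+4.2)) = 60.7 cm.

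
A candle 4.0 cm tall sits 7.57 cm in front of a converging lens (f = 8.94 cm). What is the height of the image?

1/d_i = 1/f − 1/d_o = 1/(8.940) − 1/(7.57) = -0.02024, so d_i = -49.40 cm.
m = −d_i/d_o = +6.526.
|h_i| = |m|·h_o = 6.526 × 4.0 = 26.1 cm. The image is virtual, upright and enlarged, on the same side as the object.

26.1 cm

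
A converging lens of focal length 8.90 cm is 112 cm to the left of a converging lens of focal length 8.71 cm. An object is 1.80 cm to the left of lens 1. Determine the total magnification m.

Lens 1: 1/d_i1 = 1/(8.90) − 1/(1.80) = -0.4432, so d_i1 = -2.256 cm; m₁ = −d_i1/d_o1 = +1.253.
d_o2 = 112 − (-2.256) = 114.3 cm.
Lens 2: 1/d_i2 = 1/(8.71) − 1/(114.3) = 0.1061, so d_i2 = 9.428 cm; m₂ = −d_i2/d_o2 = -0.08249.
m = m₁·m₂ = (+1.253)(-0.08249) = -0.103.

m = -0.103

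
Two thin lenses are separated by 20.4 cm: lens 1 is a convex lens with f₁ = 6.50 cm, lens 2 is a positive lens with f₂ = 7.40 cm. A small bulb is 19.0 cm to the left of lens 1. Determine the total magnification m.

m = +1.23

Lens 1: 1/d_i1 = 1/(6.50) − 1/(19.0) = 0.1012, so d_i1 = 9.880 cm; m₁ = −d_i1/d_o1 = -0.5200.
d_o2 = 20.4 − (9.880) = 10.52 cm.
Lens 2: 1/d_i2 = 1/(7.40) − 1/(10.52) = 0.04008, so d_i2 = 24.95 cm; m₂ = −d_i2/d_o2 = -2.372.
m = m₁·m₂ = (-0.5200)(-2.372) = +1.23.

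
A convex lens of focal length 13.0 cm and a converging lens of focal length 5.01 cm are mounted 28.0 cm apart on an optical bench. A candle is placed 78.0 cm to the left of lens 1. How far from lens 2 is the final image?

8.41 cm

Lens 1: 1/d_i1 = 1/f₁ − 1/d_o1 = 1/(13.0) − 1/(78.0) = 0.06410, so d_i1 = 15.60 cm.
The intermediate image is 15.60 cm to the right of lens 1, which is 28.0 − (15.60) = 12.40 cm to the left of lens 2, so d_o2 = +12.40 cm.
Lens 2: 1/d_i2 = 1/f₂ − 1/d_o2 = 1/(5.01) − 1/(12.40) = 0.1190, so d_i2 = 8.41 cm.
The final image is real, 8.41 cm to the right of lens 2 (overall magnification ≈ 0.14).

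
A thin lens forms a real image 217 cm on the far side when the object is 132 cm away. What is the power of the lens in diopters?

d_i = +217 cm.
1/f = 1/d_o + 1/d_i = 1/(132) + 1/(217) = 0.01218 cm⁻¹.
f = 82.07 cm = 0.8207 m, so P = 1/f = +1.22 D.

P = +1.22 D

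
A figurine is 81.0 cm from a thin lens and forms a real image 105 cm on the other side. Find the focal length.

Real image ⇒ d_i = +105 cm.
1/f = 1/d_o + 1/d_i = 1/(81.0) + 1/(105) = 0.02187, so f = 45.7 cm.
Since f is positive, the thin lens is converging.

f = 45.7 cm (converging)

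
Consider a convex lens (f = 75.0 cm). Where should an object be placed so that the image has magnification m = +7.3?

64.7 cm

m = −d_i/d_o ⇒ d_i = −m·d_o.
1/f = 1/d_o + 1/d_i = 1/d_o − 1/(m·d_o) = (1 − 1/m)/d_o, so d_o = f(1 − 1/m) = (75.00)(1 − 1/(+7.3)) = 64.7 cm.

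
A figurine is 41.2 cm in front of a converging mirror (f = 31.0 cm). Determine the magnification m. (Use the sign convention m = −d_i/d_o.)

1/d_i = 1/f − 1/d_o = 1/(31.00) − 1/(41.2) = 0.007986, so d_i = 125.2 cm.
m = −d_i/d_o = −(125.2)/(41.2) = -3.04.
The image is real, inverted and enlarged, in front of the mirror.

m = -3.04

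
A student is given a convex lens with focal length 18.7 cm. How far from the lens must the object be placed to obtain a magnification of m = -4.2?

23.2 cm

m = −d_i/d_o ⇒ d_i = −m·d_o.
1/f = 1/d_o + 1/d_i = 1/d_o − 1/(m·d_o) = (1 − 1/m)/d_o, so d_o = f(1 − 1/m) = (18.70)(1 − 1/(-4.2)) = 23.2 cm.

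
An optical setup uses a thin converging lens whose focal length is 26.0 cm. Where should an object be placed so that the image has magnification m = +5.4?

21.2 cm

m = −d_i/d_o ⇒ d_i = −m·d_o.
1/f = 1/d_o + 1/d_i = 1/d_o − 1/(m·d_o) = (1 − 1/m)/d_o, so d_o = f(1 − 1/m) = (26.00)(1 − 1/(+5.4)) = 21.2 cm.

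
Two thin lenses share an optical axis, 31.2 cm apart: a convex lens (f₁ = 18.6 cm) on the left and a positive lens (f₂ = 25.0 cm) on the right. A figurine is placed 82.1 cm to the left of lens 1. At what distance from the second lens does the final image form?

10.0 cm

Lens 1: 1/d_i1 = 1/f₁ − 1/d_o1 = 1/(18.6) − 1/(82.1) = 0.04158, so d_i1 = 24.05 cm.
The intermediate image is 24.05 cm to the right of lens 1, which is 31.2 − (24.05) = 7.150 cm to the left of lens 2, so d_o2 = +7.150 cm.
Lens 2: 1/d_i2 = 1/f₂ − 1/d_o2 = 1/(25.0) − 1/(7.150) = -0.09986, so d_i2 = -10.0 cm.
The final image is virtual, 10.0 cm to the left of lens 2 (overall magnification ≈ -0.41).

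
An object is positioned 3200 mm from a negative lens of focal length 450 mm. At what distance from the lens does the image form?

395 mm

For a negative lens, f = -450 mm.
Thin-lens equation: 1/d_i = 1/f − 1/d_o = 1/(-450.0) − 1/(3200) = -0.002222 − 0.0003125 = -0.002535, so d_i = -395 mm.
The image is virtual, upright and reduced, on the same side as the object.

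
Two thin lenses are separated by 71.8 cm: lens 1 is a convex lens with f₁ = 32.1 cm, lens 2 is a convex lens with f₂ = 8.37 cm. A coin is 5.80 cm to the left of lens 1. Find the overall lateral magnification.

Lens 1: 1/d_i1 = 1/(32.1) − 1/(5.80) = -0.1413, so d_i1 = -7.079 cm; m₁ = −d_i1/d_o1 = +1.221.
d_o2 = 71.8 − (-7.079) = 78.88 cm.
Lens 2: 1/d_i2 = 1/(8.37) − 1/(78.88) = 0.1068, so d_i2 = 9.364 cm; m₂ = −d_i2/d_o2 = -0.1187.
m = m₁·m₂ = (+1.221)(-0.1187) = -0.145.

m = -0.145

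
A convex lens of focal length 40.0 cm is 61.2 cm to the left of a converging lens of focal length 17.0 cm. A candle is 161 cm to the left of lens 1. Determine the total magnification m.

Lens 1: 1/d_i1 = 1/(40.0) − 1/(161) = 0.01879, so d_i1 = 53.22 cm; m₁ = −d_i1/d_o1 = -0.3306.
d_o2 = 61.2 − (53.22) = 7.980 cm.
Lens 2: 1/d_i2 = 1/(17.0) − 1/(7.980) = -0.06649, so d_i2 = -15.04 cm; m₂ = −d_i2/d_o2 = +1.885.
m = m₁·m₂ = (-0.3306)(+1.885) = -0.623.

m = -0.623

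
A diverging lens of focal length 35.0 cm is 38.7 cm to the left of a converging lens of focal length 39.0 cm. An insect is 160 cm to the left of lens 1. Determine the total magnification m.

f₁ = −35.0 cm (diverging).
Lens 1: 1/d_i1 = 1/(-35.0) − 1/(160) = -0.03482, so d_i1 = -28.72 cm; m₁ = −d_i1/d_o1 = +0.1795.
d_o2 = 38.7 − (-28.72) = 67.42 cm.
Lens 2: 1/d_i2 = 1/(39.0) − 1/(67.42) = 0.01081, so d_i2 = 92.52 cm; m₂ = −d_i2/d_o2 = -1.372.
m = m₁·m₂ = (+0.1795)(-1.372) = -0.246.

m = -0.246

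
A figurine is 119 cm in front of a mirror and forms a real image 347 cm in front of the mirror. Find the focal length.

f = 88.6 cm (concave)

Real image ⇒ d_i = +347 cm.
1/f = 1/d_o + 1/d_i = 1/(119) + 1/(347) = 0.01129, so f = 88.6 cm.
Since f is positive, the mirror is concave.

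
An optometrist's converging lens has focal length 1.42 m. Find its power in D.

P = 1/f = 1/(1.42 m) = +0.704 D.

P = +0.704 D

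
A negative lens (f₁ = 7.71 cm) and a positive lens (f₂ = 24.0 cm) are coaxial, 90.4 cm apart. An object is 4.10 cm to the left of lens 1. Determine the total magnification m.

f₁ = −7.71 cm (diverging).
Lens 1: 1/d_i1 = 1/(-7.71) − 1/(4.10) = -0.3736, so d_i1 = -2.677 cm; m₁ = −d_i1/d_o1 = +0.6529.
d_o2 = 90.4 − (-2.677) = 93.08 cm.
Lens 2: 1/d_i2 = 1/(24.0) − 1/(93.08) = 0.03092, so d_i2 = 32.34 cm; m₂ = −d_i2/d_o2 = -0.3474.
m = m₁·m₂ = (+0.6529)(-0.3474) = -0.227.

m = -0.227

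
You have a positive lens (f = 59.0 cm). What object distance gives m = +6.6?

50.1 cm

m = −d_i/d_o ⇒ d_i = −m·d_o.
1/f = 1/d_o + 1/d_i = 1/d_o − 1/(m·d_o) = (1 − 1/m)/d_o, so d_o = f(1 − 1/m) = (59.00)(1 − 1/(+6.6)) = 50.1 cm.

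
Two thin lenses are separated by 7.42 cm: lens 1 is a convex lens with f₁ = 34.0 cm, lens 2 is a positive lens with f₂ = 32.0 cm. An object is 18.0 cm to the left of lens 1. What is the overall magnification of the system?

Lens 1: 1/d_i1 = 1/(34.0) − 1/(18.0) = -0.02614, so d_i1 = -38.25 cm; m₁ = −d_i1/d_o1 = +2.125.
d_o2 = 7.42 − (-38.25) = 45.67 cm.
Lens 2: 1/d_i2 = 1/(32.0) − 1/(45.67) = 0.009354, so d_i2 = 106.9 cm; m₂ = −d_i2/d_o2 = -2.341.
m = m₁·m₂ = (+2.125)(-2.341) = -4.97.

m = -4.97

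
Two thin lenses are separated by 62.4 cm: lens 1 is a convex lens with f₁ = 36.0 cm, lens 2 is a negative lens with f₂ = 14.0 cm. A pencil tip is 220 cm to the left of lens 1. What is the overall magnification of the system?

m = -0.0821

Lens 1: 1/d_i1 = 1/(36.0) − 1/(220) = 0.02323, so d_i1 = 43.04 cm; m₁ = −d_i1/d_o1 = -0.1956.
d_o2 = 62.4 − (43.04) = 19.36 cm.
f₂ = −14.0 cm (diverging).
Lens 2: 1/d_i2 = 1/(-14.0) − 1/(19.36) = -0.1231, so d_i2 = -8.125 cm; m₂ = −d_i2/d_o2 = +0.4197.
m = m₁·m₂ = (-0.1956)(+0.4197) = -0.0821.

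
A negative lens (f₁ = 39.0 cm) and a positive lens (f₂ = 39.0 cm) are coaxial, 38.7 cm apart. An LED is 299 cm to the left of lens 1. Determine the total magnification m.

f₁ = −39.0 cm (diverging).
Lens 1: 1/d_i1 = 1/(-39.0) − 1/(299) = -0.02899, so d_i1 = -34.50 cm; m₁ = −d_i1/d_o1 = +0.1154.
d_o2 = 38.7 − (-34.50) = 73.20 cm.
Lens 2: 1/d_i2 = 1/(39.0) − 1/(73.20) = 0.01198, so d_i2 = 83.47 cm; m₂ = −d_i2/d_o2 = -1.140.
m = m₁·m₂ = (+0.1154)(-1.140) = -0.132.

m = -0.132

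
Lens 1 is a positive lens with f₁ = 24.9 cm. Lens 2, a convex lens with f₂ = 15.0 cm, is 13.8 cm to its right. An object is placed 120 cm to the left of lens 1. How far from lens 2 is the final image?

Lens 1: 1/d_i1 = 1/f₁ − 1/d_o1 = 1/(24.9) − 1/(120) = 0.03183, so d_i1 = 31.42 cm.
The intermediate image is 31.42 cm to the right of lens 1, which lies 17.62 cm to the right of lens 2 — a virtual object — so d_o2 = −17.62 cm.
Lens 2: 1/d_i2 = 1/f₂ − 1/d_o2 = 1/(15.0) − 1/(-17.62) = 0.1234, so d_i2 = 8.10 cm.
The final image is real, 8.10 cm to the right of lens 2 (overall magnification ≈ -0.12).

8.10 cm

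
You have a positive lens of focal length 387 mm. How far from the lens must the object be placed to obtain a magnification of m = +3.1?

262 mm

m = −d_i/d_o ⇒ d_i = −m·d_o.
1/f = 1/d_o + 1/d_i = 1/d_o − 1/(m·d_o) = (1 − 1/m)/d_o, so d_o = f(1 − 1/m) = (387.0)(1 − 1/(+3.1)) = 262 mm.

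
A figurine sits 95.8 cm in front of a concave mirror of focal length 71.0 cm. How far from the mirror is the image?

274 cm

Mirror equation: 1/s_i = 1/f − 1/s_o = 1/(71.00) − 1/(95.8) = 0.01408 − 0.01044 = 0.003646, so s_i = 274 cm.
The image is real, inverted and enlarged, in front of the mirror.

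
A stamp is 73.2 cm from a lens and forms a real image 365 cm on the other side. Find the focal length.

Real image ⇒ d_i = +365 cm.
1/f = 1/d_o + 1/d_i = 1/(73.2) + 1/(365) = 0.01640, so f = 61.0 cm.
Since f is positive, the lens is converging.

f = 61.0 cm (converging)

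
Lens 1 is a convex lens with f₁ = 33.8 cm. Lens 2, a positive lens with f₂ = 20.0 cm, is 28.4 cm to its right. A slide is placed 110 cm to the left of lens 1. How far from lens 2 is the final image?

10.1 cm

Lens 1: 1/d_i1 = 1/f₁ − 1/d_o1 = 1/(33.8) − 1/(110) = 0.02049, so d_i1 = 48.79 cm.
The intermediate image is 48.79 cm to the right of lens 1, which lies 20.39 cm to the right of lens 2 — a virtual object — so d_o2 = −20.39 cm.
Lens 2: 1/d_i2 = 1/f₂ − 1/d_o2 = 1/(20.0) − 1/(-20.39) = 0.09904, so d_i2 = 10.1 cm.
The final image is real, 10.1 cm to the right of lens 2 (overall magnification ≈ -0.22).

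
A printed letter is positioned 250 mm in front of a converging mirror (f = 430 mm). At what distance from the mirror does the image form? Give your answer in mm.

597 mm

Mirror equation: 1/d_i = 1/f − 1/d_o = 1/(430.0) − 1/(250) = 0.002326 − 0.004000 = -0.001674, so d_i = -597 mm.
The image is virtual, upright and enlarged, behind the mirror.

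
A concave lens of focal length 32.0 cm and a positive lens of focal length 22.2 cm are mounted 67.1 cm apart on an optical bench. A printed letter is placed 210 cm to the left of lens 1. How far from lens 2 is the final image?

29.0 cm

Lens 1 is diverging, so f₁ = −32.0 cm.
Lens 1: 1/d_i1 = 1/f₁ − 1/d_o1 = 1/(-32.0) − 1/(210) = -0.03601, so d_i1 = -27.77 cm.
The intermediate image is 27.77 cm to the left of lens 1 (virtual), which is 67.1 − (-27.77) = 94.87 cm to the left of lens 2, so d_o2 = +94.87 cm.
Lens 2: 1/d_i2 = 1/f₂ − 1/d_o2 = 1/(22.2) − 1/(94.87) = 0.03450, so d_i2 = 29.0 cm.
The final image is real, 29.0 cm to the right of lens 2 (overall magnification ≈ -0.040).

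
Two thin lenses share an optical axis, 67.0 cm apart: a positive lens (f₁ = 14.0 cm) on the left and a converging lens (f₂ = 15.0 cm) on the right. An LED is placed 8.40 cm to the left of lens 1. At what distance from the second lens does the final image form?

18.1 cm

Lens 1: 1/d_i1 = 1/f₁ − 1/d_o1 = 1/(14.0) − 1/(8.40) = -0.04762, so d_i1 = -21.00 cm.
The intermediate image is 21.00 cm to the left of lens 1 (virtual), which is 67.0 − (-21.00) = 88.00 cm to the left of lens 2, so d_o2 = +88.00 cm.
Lens 2: 1/d_i2 = 1/f₂ − 1/d_o2 = 1/(15.0) − 1/(88.00) = 0.05530, so d_i2 = 18.1 cm.
The final image is real, 18.1 cm to the right of lens 2 (overall magnification ≈ -0.51).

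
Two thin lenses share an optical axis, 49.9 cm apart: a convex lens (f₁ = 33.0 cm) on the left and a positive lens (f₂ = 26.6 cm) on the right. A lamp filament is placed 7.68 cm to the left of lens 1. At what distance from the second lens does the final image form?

47.8 cm

Lens 1: 1/d_i1 = 1/f₁ − 1/d_o1 = 1/(33.0) − 1/(7.68) = -0.09991, so d_i1 = -10.01 cm.
The intermediate image is 10.01 cm to the left of lens 1 (virtual), which is 49.9 − (-10.01) = 59.91 cm to the left of lens 2, so d_o2 = +59.91 cm.
Lens 2: 1/d_i2 = 1/f₂ − 1/d_o2 = 1/(26.6) − 1/(59.91) = 0.02090, so d_i2 = 47.8 cm.
The final image is real, 47.8 cm to the right of lens 2 (overall magnification ≈ -1.0).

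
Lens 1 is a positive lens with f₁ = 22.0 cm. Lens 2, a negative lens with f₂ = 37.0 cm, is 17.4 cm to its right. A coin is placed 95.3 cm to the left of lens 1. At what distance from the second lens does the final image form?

Lens 1: 1/d_i1 = 1/f₁ − 1/d_o1 = 1/(22.0) − 1/(95.3) = 0.03496, so d_i1 = 28.60 cm.
The intermediate image is 28.60 cm to the right of lens 1, which lies 11.20 cm to the right of lens 2 — a virtual object — so d_o2 = −11.20 cm.
Lens 2 is diverging, so f₂ = −37.0 cm.
Lens 2: 1/d_i2 = 1/f₂ − 1/d_o2 = 1/(-37.0) − 1/(-11.20) = 0.06226, so d_i2 = 16.1 cm.
The final image is real, 16.1 cm to the right of lens 2 (overall magnification ≈ -0.43).

16.1 cm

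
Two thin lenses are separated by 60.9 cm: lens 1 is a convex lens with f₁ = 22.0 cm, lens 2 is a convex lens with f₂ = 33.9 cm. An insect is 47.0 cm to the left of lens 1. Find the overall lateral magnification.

Lens 1: 1/d_i1 = 1/(22.0) − 1/(47.0) = 0.02418, so d_i1 = 41.36 cm; m₁ = −d_i1/d_o1 = -0.8800.
d_o2 = 60.9 − (41.36) = 19.54 cm.
Lens 2: 1/d_i2 = 1/(33.9) − 1/(19.54) = -0.02168, so d_i2 = -46.13 cm; m₂ = −d_i2/d_o2 = +2.361.
m = m₁·m₂ = (-0.8800)(+2.361) = -2.08.

m = -2.08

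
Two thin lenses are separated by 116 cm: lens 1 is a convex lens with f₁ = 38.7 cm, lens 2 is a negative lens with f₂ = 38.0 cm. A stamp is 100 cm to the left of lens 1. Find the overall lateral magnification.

m = -0.264

Lens 1: 1/d_i1 = 1/(38.7) − 1/(100) = 0.01584, so d_i1 = 63.13 cm; m₁ = −d_i1/d_o1 = -0.6313.
d_o2 = 116 − (63.13) = 52.87 cm.
f₂ = −38.0 cm (diverging).
Lens 2: 1/d_i2 = 1/(-38.0) − 1/(52.87) = -0.04523, so d_i2 = -22.11 cm; m₂ = −d_i2/d_o2 = +0.4182.
m = m₁·m₂ = (-0.6313)(+0.4182) = -0.264.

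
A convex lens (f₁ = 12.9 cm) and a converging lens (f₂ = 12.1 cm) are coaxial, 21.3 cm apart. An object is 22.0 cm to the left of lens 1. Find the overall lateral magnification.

Lens 1: 1/d_i1 = 1/(12.9) − 1/(22.0) = 0.03206, so d_i1 = 31.19 cm; m₁ = −d_i1/d_o1 = -1.418.
d_o2 = 21.3 − (31.19) = -9.890 cm (virtual object).
Lens 2: 1/d_i2 = 1/(12.1) − 1/(-9.890) = 0.1838, so d_i2 = 5.442 cm; m₂ = −d_i2/d_o2 = +0.5503.
m = m₁·m₂ = (-1.418)(+0.5503) = -0.780.

m = -0.780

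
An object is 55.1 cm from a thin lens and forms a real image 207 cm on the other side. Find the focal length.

f = 43.5 cm (converging)

Real image ⇒ d_i = +207 cm.
1/f = 1/d_o + 1/d_i = 1/(55.1) + 1/(207) = 0.02298, so f = 43.5 cm.
Since f is positive, the thin lens is converging.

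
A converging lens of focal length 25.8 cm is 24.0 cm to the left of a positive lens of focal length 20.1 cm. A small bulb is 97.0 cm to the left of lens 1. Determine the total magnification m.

Lens 1: 1/d_i1 = 1/(25.8) − 1/(97.0) = 0.02845, so d_i1 = 35.15 cm; m₁ = −d_i1/d_o1 = -0.3624.
d_o2 = 24.0 − (35.15) = -11.15 cm (virtual object).
Lens 2: 1/d_i2 = 1/(20.1) − 1/(-11.15) = 0.1394, so d_i2 = 7.172 cm; m₂ = −d_i2/d_o2 = +0.6432.
m = m₁·m₂ = (-0.3624)(+0.6432) = -0.233.

m = -0.233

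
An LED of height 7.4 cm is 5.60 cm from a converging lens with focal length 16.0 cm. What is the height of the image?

1/d_i = 1/f − 1/d_o = 1/(16.00) − 1/(5.60) = -0.1161, so d_i = -8.615 cm.
m = −d_i/d_o = +1.538.
|h_i| = |m|·h_o = 1.538 × 7.4 = 11.4 cm. The image is virtual, upright and enlarged, on the same side as the object.

11.4 cm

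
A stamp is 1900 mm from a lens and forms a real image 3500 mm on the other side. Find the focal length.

f = 1230 mm (converging)

Real image ⇒ d_i = +3500 mm.
1/f = 1/d_o + 1/d_i = 1/(1900) + 1/(3500) = 0.0008120, so f = 1230 mm.
Since f is positive, the lens is converging.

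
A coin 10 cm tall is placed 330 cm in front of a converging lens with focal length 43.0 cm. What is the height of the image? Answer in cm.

1.50 cm

1/d_i = 1/f − 1/d_o = 1/(43.00) − 1/(330) = 0.02023, so d_i = 49.44 cm.
m = −d_i/d_o = -0.1498.
|h_i| = |m|·h_o = 0.1498 × 10 = 1.50 cm. The image is real, inverted and reduced, on the far side of the lens.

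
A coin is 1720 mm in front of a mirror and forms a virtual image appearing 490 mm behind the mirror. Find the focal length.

f = -685 mm (convex)

Virtual image ⇒ d_i = −490 mm.
1/f = 1/d_o + 1/d_i = 1/(1720) + 1/(-490) = -0.001459, so f = -685 mm.
Since f is negative, the mirror is convex.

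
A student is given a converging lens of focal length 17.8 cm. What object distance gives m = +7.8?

15.5 cm

m = −d_i/d_o ⇒ d_i = −m·d_o.
1/f = 1/d_o + 1/d_i = 1/d_o − 1/(m·d_o) = (1 − 1/m)/d_o, so d_o = f(1 − 1/m) = (17.80)(1 − 1/(+7.8)) = 15.5 cm.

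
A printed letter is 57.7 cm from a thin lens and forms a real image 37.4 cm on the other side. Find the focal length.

Real image ⇒ d_i = +37.4 cm.
1/f = 1/d_o + 1/d_i = 1/(57.7) + 1/(37.4) = 0.04407, so f = 22.7 cm.
Since f is positive, the thin lens is converging.

f = 22.7 cm (converging)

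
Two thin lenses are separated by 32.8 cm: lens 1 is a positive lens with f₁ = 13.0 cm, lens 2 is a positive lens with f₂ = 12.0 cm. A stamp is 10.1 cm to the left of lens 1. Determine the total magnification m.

m = -0.814

Lens 1: 1/d_i1 = 1/(13.0) − 1/(10.1) = -0.02209, so d_i1 = -45.28 cm; m₁ = −d_i1/d_o1 = +4.483.
d_o2 = 32.8 − (-45.28) = 78.08 cm.
Lens 2: 1/d_i2 = 1/(12.0) − 1/(78.08) = 0.07053, so d_i2 = 14.18 cm; m₂ = −d_i2/d_o2 = -0.1816.
m = m₁·m₂ = (+4.483)(-0.1816) = -0.814.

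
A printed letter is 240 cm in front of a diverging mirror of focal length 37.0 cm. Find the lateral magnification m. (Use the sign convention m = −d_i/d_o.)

For a diverging mirror, f = -37.0 cm.
1/d_i = 1/f − 1/d_o = 1/(-37.00) − 1/(240) = -0.03119, so d_i = -32.06 cm.
m = −d_i/d_o = −(-32.06)/(240) = +0.134.
The image is virtual, upright and reduced, behind the mirror.

m = +0.134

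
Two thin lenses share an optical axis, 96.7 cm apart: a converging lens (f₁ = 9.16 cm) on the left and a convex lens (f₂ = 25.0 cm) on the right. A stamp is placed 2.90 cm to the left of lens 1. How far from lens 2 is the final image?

33.2 cm

Lens 1: 1/d_i1 = 1/f₁ − 1/d_o1 = 1/(9.16) − 1/(2.90) = -0.2357, so d_i1 = -4.243 cm.
The intermediate image is 4.243 cm to the left of lens 1 (virtual), which is 96.7 − (-4.243) = 100.9 cm to the left of lens 2, so d_o2 = +100.9 cm.
Lens 2: 1/d_i2 = 1/f₂ − 1/d_o2 = 1/(25.0) − 1/(100.9) = 0.03009, so d_i2 = 33.2 cm.
The final image is real, 33.2 cm to the right of lens 2 (overall magnification ≈ -0.48).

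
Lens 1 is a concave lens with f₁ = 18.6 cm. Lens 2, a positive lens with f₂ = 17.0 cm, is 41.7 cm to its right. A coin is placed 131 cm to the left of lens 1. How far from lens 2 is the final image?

24.1 cm

Lens 1 is diverging, so f₁ = −18.6 cm.
Lens 1: 1/d_i1 = 1/f₁ − 1/d_o1 = 1/(-18.6) − 1/(131) = -0.06140, so d_i1 = -16.29 cm.
The intermediate image is 16.29 cm to the left of lens 1 (virtual), which is 41.7 − (-16.29) = 57.99 cm to the left of lens 2, so d_o2 = +57.99 cm.
Lens 2: 1/d_i2 = 1/f₂ − 1/d_o2 = 1/(17.0) − 1/(57.99) = 0.04158, so d_i2 = 24.1 cm.
The final image is real, 24.1 cm to the right of lens 2 (overall magnification ≈ -0.052).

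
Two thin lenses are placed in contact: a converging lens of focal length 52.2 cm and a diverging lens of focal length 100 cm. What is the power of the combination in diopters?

P = +0.916 D

P₁ = 1/f₁ = 1/(0.522 m) = +1.916 D; P₂ = 1/f₂ = 1/(-1.00 m) = -1.000 D.
For thin lenses in contact, P = P₁ + P₂ = (+1.916) + (-1.000) = +0.916 D.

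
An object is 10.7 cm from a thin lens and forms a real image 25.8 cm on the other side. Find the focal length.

Real image ⇒ d_i = +25.8 cm.
1/f = 1/d_o + 1/d_i = 1/(10.7) + 1/(25.8) = 0.1322, so f = 7.56 cm.
Since f is positive, the thin lens is converging.

f = 7.56 cm (converging)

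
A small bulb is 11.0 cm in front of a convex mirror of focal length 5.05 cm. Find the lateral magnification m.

m = +0.315

For a convex mirror, f = -5.05 cm.
1/d_i = 1/f − 1/d_o = 1/(-5.050) − 1/(11.0) = -0.2889, so d_i = -3.461 cm.
m = −d_i/d_o = −(-3.461)/(11.0) = +0.315.
The image is virtual, upright and reduced, behind the mirror.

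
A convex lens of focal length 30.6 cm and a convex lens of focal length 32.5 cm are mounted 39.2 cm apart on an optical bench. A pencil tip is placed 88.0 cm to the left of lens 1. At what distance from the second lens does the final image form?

Lens 1: 1/d_i1 = 1/f₁ − 1/d_o1 = 1/(30.6) − 1/(88.0) = 0.02132, so d_i1 = 46.91 cm.
The intermediate image is 46.91 cm to the right of lens 1, which lies 7.710 cm to the right of lens 2 — a virtual object — so d_o2 = −7.710 cm.
Lens 2: 1/d_i2 = 1/f₂ − 1/d_o2 = 1/(32.5) − 1/(-7.710) = 0.1605, so d_i2 = 6.23 cm.
The final image is real, 6.23 cm to the right of lens 2 (overall magnification ≈ -0.43).

6.23 cm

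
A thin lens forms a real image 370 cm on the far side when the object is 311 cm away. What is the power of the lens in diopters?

P = +0.592 D

d_i = +370 cm.
1/f = 1/d_o + 1/d_i = 1/(311) + 1/(370) = 0.005918 cm⁻¹.
f = 169.0 cm = 1.690 m, so P = 1/f = +0.592 D.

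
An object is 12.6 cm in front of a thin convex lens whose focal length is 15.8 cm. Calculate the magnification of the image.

m = +4.94

1/d_i = 1/f − 1/d_o = 1/(15.80) − 1/(12.6) = -0.01607, so d_i = -62.21 cm.
m = −d_i/d_o = −(-62.21)/(12.6) = +4.94.
The image is virtual, upright and enlarged, on the same side as the object.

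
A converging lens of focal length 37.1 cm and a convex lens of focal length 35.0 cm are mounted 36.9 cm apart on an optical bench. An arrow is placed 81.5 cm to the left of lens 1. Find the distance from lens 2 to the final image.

16.5 cm

Lens 1: 1/d_i1 = 1/f₁ − 1/d_o1 = 1/(37.1) − 1/(81.5) = 0.01468, so d_i1 = 68.10 cm.
The intermediate image is 68.10 cm to the right of lens 1, which lies 31.20 cm to the right of lens 2 — a virtual object — so d_o2 = −31.20 cm.
Lens 2: 1/d_i2 = 1/f₂ − 1/d_o2 = 1/(35.0) − 1/(-31.20) = 0.06062, so d_i2 = 16.5 cm.
The final image is real, 16.5 cm to the right of lens 2 (overall magnification ≈ -0.44).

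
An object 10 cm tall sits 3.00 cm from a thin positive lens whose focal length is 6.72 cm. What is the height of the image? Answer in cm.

18.1 cm

1/d_i = 1/f − 1/d_o = 1/(6.720) − 1/(3.00) = -0.1845, so d_i = -5.419 cm.
m = −d_i/d_o = +1.806.
|h_i| = |m|·h_o = 1.806 × 10 = 18.1 cm. The image is virtual, upright and enlarged, on the same side as the object.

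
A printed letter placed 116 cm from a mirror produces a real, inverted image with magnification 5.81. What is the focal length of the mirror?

m = −d_i/d_o ⇒ d_i = −m·d_o = −(-5.81)·(116) = 674.0 cm.
1/f = 1/d_o + 1/d_i = 1/(116) + 1/(674.0) = 0.01010, so f = 99.0 cm.
Since f is positive, the mirror is concave.

f = 99.0 cm (concave)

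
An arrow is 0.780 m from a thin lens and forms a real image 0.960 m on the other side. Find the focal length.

f = 0.430 m (converging)

Real image ⇒ d_i = +0.960 m.
1/f = 1/d_o + 1/d_i = 1/(0.780) + 1/(0.960) = 2.324, so f = 0.430 m.
Since f is positive, the thin lens is converging.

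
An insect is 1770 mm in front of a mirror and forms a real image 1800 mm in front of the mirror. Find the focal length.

f = 892 mm (concave)

Real image ⇒ d_i = +1800 mm.
1/f = 1/d_o + 1/d_i = 1/(1770) + 1/(1800) = 0.001121, so f = 892 mm.
Since f is positive, the mirror is concave.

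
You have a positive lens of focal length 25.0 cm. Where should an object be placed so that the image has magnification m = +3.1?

m = −d_i/d_o ⇒ d_i = −m·d_o.
1/f = 1/d_o + 1/d_i = 1/d_o − 1/(m·d_o) = (1 − 1/m)/d_o, so d_o = f(1 − 1/m) = (25.00)(1 − 1/(+3.1)) = 16.9 cm.

16.9 cm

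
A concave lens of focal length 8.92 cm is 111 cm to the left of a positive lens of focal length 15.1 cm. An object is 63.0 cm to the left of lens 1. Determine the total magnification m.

f₁ = −8.92 cm (diverging).
Lens 1: 1/d_i1 = 1/(-8.92) − 1/(63.0) = -0.1280, so d_i1 = -7.814 cm; m₁ = −d_i1/d_o1 = +0.1240.
d_o2 = 111 − (-7.814) = 118.8 cm.
Lens 2: 1/d_i2 = 1/(15.1) − 1/(118.8) = 0.05781, so d_i2 = 17.30 cm; m₂ = −d_i2/d_o2 = -0.1456.
m = m₁·m₂ = (+0.1240)(-0.1456) = -0.0181.

m = -0.0181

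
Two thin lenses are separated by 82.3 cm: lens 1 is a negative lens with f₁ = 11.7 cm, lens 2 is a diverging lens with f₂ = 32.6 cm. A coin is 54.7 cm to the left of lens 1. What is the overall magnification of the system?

m = +0.0461

f₁ = −11.7 cm (diverging).
Lens 1: 1/d_i1 = 1/(-11.7) − 1/(54.7) = -0.1038, so d_i1 = -9.638 cm; m₁ = −d_i1/d_o1 = +0.1762.
d_o2 = 82.3 − (-9.638) = 91.94 cm.
f₂ = −32.6 cm (diverging).
Lens 2: 1/d_i2 = 1/(-32.6) − 1/(91.94) = -0.04155, so d_i2 = -24.07 cm; m₂ = −d_i2/d_o2 = +0.2618.
m = m₁·m₂ = (+0.1762)(+0.2618) = +0.0461.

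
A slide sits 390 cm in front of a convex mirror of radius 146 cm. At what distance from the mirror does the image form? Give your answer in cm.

61.5 cm

f = R/2 = 146/2 = 73.00 cm; for a convex mirror, f = -73.00 cm.
Mirror equation: 1/d_i = 1/f − 1/d_o = 1/(-73.00) − 1/(390) = -0.01370 − 0.002564 = -0.01626, so d_i = -61.5 cm.
The image is virtual, upright and reduced, behind the mirror.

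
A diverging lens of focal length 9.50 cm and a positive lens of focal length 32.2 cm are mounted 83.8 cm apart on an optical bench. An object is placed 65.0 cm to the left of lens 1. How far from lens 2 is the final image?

49.5 cm

Lens 1 is diverging, so f₁ = −9.50 cm.
Lens 1: 1/d_i1 = 1/f₁ − 1/d_o1 = 1/(-9.50) − 1/(65.0) = -0.1206, so d_i1 = -8.289 cm.
The intermediate image is 8.289 cm to the left of lens 1 (virtual), which is 83.8 − (-8.289) = 92.09 cm to the left of lens 2, so d_o2 = +92.09 cm.
Lens 2: 1/d_i2 = 1/f₂ − 1/d_o2 = 1/(32.2) − 1/(92.09) = 0.02020, so d_i2 = 49.5 cm.
The final image is real, 49.5 cm to the right of lens 2 (overall magnification ≈ -0.069).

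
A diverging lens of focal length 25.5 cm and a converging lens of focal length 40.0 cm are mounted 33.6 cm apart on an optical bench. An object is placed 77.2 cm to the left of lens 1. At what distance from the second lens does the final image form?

165 cm

Lens 1 is diverging, so f₁ = −25.5 cm.
Lens 1: 1/d_i1 = 1/f₁ − 1/d_o1 = 1/(-25.5) − 1/(77.2) = -0.05217, so d_i1 = -19.17 cm.
The intermediate image is 19.17 cm to the left of lens 1 (virtual), which is 33.6 − (-19.17) = 52.77 cm to the left of lens 2, so d_o2 = +52.77 cm.
Lens 2: 1/d_i2 = 1/f₂ − 1/d_o2 = 1/(40.0) − 1/(52.77) = 0.006050, so d_i2 = 165 cm.
The final image is real, 165 cm to the right of lens 2 (overall magnification ≈ -0.78).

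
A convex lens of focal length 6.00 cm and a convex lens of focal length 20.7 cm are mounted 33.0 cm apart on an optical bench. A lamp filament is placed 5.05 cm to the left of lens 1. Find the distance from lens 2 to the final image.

30.4 cm

Lens 1: 1/d_i1 = 1/f₁ − 1/d_o1 = 1/(6.00) − 1/(5.05) = -0.03135, so d_i1 = -31.89 cm.
The intermediate image is 31.89 cm to the left of lens 1 (virtual), which is 33.0 − (-31.89) = 64.89 cm to the left of lens 2, so d_o2 = +64.89 cm.
Lens 2: 1/d_i2 = 1/f₂ − 1/d_o2 = 1/(20.7) − 1/(64.89) = 0.03290, so d_i2 = 30.4 cm.
The final image is real, 30.4 cm to the right of lens 2 (overall magnification ≈ -3.0).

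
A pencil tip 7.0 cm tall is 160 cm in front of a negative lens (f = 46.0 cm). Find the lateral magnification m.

m = +0.223

For a negative lens, f = -46.0 cm.
1/d_i = 1/f − 1/d_o = 1/(-46.00) − 1/(160) = -0.02799, so d_i = -35.73 cm.
m = −d_i/d_o = −(-35.73)/(160) = +0.223.
The image is virtual, upright and reduced, on the same side as the object.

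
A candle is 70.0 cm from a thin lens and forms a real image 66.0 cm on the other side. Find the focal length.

f = 34.0 cm (converging)

Real image ⇒ d_i = +66.0 cm.
1/f = 1/d_o + 1/d_i = 1/(70.0) + 1/(66.0) = 0.02944, so f = 34.0 cm.
Since f is positive, the thin lens is converging.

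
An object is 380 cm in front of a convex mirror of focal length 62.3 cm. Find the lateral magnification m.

m = +0.141

For a convex mirror, f = -62.3 cm.
1/d_i = 1/f − 1/d_o = 1/(-62.30) − 1/(380) = -0.01868, so d_i = -53.52 cm.
m = −d_i/d_o = −(-53.52)/(380) = +0.141.
The image is virtual, upright and reduced, behind the mirror.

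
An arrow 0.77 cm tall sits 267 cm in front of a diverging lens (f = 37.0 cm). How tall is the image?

0.0937 cm

For a diverging lens, f = -37.0 cm.
1/d_i = 1/f − 1/d_o = 1/(-37.00) − 1/(267) = -0.03077, so d_i = -32.50 cm.
m = −d_i/d_o = +0.1217.
|h_i| = |m|·h_o = 0.1217 × 0.77 = 0.0937 cm. The image is virtual, upright and reduced, on the same side as the object.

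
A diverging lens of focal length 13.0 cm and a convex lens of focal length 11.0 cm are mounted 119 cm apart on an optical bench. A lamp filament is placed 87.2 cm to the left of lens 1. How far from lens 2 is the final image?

Lens 1 is diverging, so f₁ = −13.0 cm.
Lens 1: 1/d_i1 = 1/f₁ − 1/d_o1 = 1/(-13.0) − 1/(87.2) = -0.08839, so d_i1 = -11.31 cm.
The intermediate image is 11.31 cm to the left of lens 1 (virtual), which is 119 − (-11.31) = 130.3 cm to the left of lens 2, so d_o2 = +130.3 cm.
Lens 2: 1/d_i2 = 1/f₂ − 1/d_o2 = 1/(11.0) − 1/(130.3) = 0.08323, so d_i2 = 12.0 cm.
The final image is real, 12.0 cm to the right of lens 2 (overall magnification ≈ -0.012).

12.0 cm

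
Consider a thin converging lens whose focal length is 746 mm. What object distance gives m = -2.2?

m = −d_i/d_o ⇒ d_i = −m·d_o.
1/f = 1/d_o + 1/d_i = 1/d_o − 1/(m·d_o) = (1 − 1/m)/d_o, so d_o = f(1 − 1/m) = (746.0)(1 − 1/(-2.2)) = 1090 mm.

1090 mm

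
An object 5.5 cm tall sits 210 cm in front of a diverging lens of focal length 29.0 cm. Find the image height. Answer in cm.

0.667 cm

For a diverging lens, f = -29.0 cm.
1/d_i = 1/f − 1/d_o = 1/(-29.00) − 1/(210) = -0.03924, so d_i = -25.48 cm.
m = −d_i/d_o = +0.1213.
|h_i| = |m|·h_o = 0.1213 × 5.5 = 0.667 cm. The image is virtual, upright and reduced, on the same side as the object.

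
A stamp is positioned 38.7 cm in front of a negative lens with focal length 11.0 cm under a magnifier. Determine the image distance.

8.57 cm

For a negative lens, f = -11.0 cm.
Lens equation: 1/d_i = 1/f − 1/d_o = 1/(-11.00) − 1/(38.7) = -0.09091 − 0.02584 = -0.1167, so d_i = -8.57 cm.
The image is virtual, upright and reduced, on the same side as the object.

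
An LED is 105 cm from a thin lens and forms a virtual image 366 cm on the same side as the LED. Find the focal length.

Virtual image ⇒ d_i = −366 cm.
1/f = 1/d_o + 1/d_i = 1/(105) + 1/(-366) = 0.006792, so f = 147 cm.
Since f is positive, the thin lens is converging.

f = 147 cm (converging)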